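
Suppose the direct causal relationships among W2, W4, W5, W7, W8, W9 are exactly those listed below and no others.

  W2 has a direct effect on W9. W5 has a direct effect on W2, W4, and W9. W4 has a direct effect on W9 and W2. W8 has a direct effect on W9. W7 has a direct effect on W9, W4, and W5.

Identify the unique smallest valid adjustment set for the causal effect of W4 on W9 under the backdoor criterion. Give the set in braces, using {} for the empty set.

{W5, W7}

Variables eligible for adjustment (non-descendants of W4, excluding W4 and W9): {W5, W7, W8}.
Backdoor paths from W4 to W9:
  P1: W4 <- W7 -> W5 -> W2 -> W9
  P2: W4 <- W7 -> W5 -> W9
  P3: W4 <- W7 -> W9
  P4: W4 <- W5 <- W7 -> W9
  P5: W4 <- W5 -> W2 -> W9
  P6: W4 <- W5 -> W9
The empty set is not sufficient: P1 (W4 <- W7 -> W5 -> W2 -> W9) has no collider blocking it and no conditioned non-collider, so it is open.
Try {W5, W7}:
  P1: blocked at fork node W7 ∈ conditioning set.
  P2: blocked at fork node W7 ∈ conditioning set.
  P3: blocked at fork node W7 ∈ conditioning set.
  P4: blocked at chain node W5 ∈ conditioning set.
  P5: blocked at fork node W5 ∈ conditioning set.
  P6: blocked at fork node W5 ∈ conditioning set.
{W5, W7} contains no descendant of W4 and blocks every backdoor path.
Every element of {W5, W7} is needed (dropping W5 leaves P5 open; dropping W7 leaves P3 open), so no proper subset is valid.
Among all size-2 subsets of the eligible variables, only {W5, W7} blocks every backdoor path, so it is the unique smallest valid adjustment set.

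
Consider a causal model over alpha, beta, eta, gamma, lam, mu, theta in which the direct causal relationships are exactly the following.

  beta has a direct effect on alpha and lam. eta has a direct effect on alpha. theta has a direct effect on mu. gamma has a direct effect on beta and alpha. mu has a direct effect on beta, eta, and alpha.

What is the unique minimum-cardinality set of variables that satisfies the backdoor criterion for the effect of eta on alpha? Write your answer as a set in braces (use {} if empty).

Variables eligible for adjustment (non-descendants of eta, excluding eta and alpha): {beta, gamma, lam, mu, theta}.
Backdoor paths from eta to alpha:
  P1: eta <- mu -> beta <- gamma -> alpha
  P2: eta <- mu -> beta -> alpha
  P3: eta <- mu -> alpha
The empty set is not sufficient: P2 (eta <- mu -> beta -> alpha) has no collider blocking it and no conditioned non-collider, so it is open.
Try {mu}:
  P1: blocked at fork node mu ∈ conditioning set.
  P2: blocked at fork node mu ∈ conditioning set.
  P3: blocked at fork node mu ∈ conditioning set.
{mu} contains no descendant of eta and blocks every backdoor path.
No other singleton works — e.g. {theta} leaves P2 open — so {mu} is the unique smallest valid adjustment set.

{mu}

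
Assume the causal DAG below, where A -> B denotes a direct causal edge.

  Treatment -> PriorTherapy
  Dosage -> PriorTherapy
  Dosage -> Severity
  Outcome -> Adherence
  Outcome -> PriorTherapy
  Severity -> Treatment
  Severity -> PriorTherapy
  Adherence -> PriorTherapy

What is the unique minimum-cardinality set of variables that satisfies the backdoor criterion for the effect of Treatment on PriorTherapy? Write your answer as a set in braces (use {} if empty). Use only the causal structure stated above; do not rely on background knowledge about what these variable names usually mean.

{Severity}

Variables eligible for adjustment (non-descendants of Treatment, excluding Treatment and PriorTherapy): {Adherence, Dosage, Outcome, Severity}.
Backdoor paths from Treatment to PriorTherapy:
  P1: Treatment <- Severity <- Dosage -> PriorTherapy
  P2: Treatment <- Severity -> PriorTherapy
The empty set is not sufficient: P1 (Treatment <- Severity <- Dosage -> PriorTherapy) has no collider blocking it and no conditioned non-collider, so it is open.
Try {Severity}:
  P1: blocked at chain node Severity ∈ conditioning set.
  P2: blocked at fork node Severity ∈ conditioning set.
{Severity} contains no descendant of Treatment and blocks every backdoor path.
No other singleton works — e.g. {Dosage} leaves P2 open — so {Severity} is the unique smallest valid adjustment set.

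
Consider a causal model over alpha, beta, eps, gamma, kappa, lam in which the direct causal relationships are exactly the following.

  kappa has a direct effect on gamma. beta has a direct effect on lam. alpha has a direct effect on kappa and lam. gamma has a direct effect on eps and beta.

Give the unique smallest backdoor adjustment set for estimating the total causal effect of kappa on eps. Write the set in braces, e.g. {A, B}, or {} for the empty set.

Variables eligible for adjustment (non-descendants of kappa, excluding kappa and eps): {alpha}.
Backdoor paths from kappa to eps:
  P1: kappa <- alpha -> lam <- beta <- gamma -> eps
Each backdoor path contains an unconditioned collider, so every path is already blocked with the empty conditioning set:
  P1: blocked at collider lam (neither it nor any descendant is in the conditioning set).
The empty set is therefore the unique smallest valid set.

{}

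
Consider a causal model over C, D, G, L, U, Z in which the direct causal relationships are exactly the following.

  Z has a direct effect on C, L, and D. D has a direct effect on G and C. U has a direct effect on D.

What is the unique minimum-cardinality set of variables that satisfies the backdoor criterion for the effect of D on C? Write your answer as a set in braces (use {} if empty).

{Z}

Variables eligible for adjustment (non-descendants of D, excluding D and C): {L, U, Z}.
Backdoor paths from D to C:
  P1: D <- Z -> C
The empty set is not sufficient: P1 (D <- Z -> C) has no collider blocking it and no conditioned non-collider, so it is open.
Try {Z}:
  P1: blocked at fork node Z ∈ conditioning set.
{Z} contains no descendant of D and blocks every backdoor path.
No other singleton works — e.g. {U} leaves P1 open — so {Z} is the unique smallest valid adjustment set.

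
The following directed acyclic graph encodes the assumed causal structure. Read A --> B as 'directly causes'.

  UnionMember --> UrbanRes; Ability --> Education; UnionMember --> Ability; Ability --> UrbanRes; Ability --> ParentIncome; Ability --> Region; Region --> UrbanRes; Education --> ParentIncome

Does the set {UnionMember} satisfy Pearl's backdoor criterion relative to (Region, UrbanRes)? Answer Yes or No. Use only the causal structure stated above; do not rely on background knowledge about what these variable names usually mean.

No

Backdoor paths from Region to UrbanRes (paths whose first edge points into Region):
  P1: Region <- Ability <- UnionMember -> UrbanRes
  P2: Region <- Ability -> UrbanRes
Condition 1 (no descendant of Region in the set): holds — descendants of Region are {UrbanRes}; none are in {UnionMember}.
Condition 2 (every backdoor path blocked by {UnionMember}):
  P1: blocked at fork node UnionMember ∈ conditioning set.
  P2: open — no interior node is in the conditioning set.
{UnionMember} does not satisfy the backdoor criterion.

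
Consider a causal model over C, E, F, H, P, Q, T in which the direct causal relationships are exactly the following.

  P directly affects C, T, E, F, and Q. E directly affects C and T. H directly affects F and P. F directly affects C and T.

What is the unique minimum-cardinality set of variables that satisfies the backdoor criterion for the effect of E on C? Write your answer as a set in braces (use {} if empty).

{P}

Variables eligible for adjustment (non-descendants of E, excluding E and C): {F, H, P, Q}.
Backdoor paths from E to C:
  P1: E <- P <- H -> F -> C
  P2: E <- P -> F -> C
  P3: E <- P -> T <- F -> C
  P4: E <- P -> C
The empty set is not sufficient: P1 (E <- P <- H -> F -> C) has no collider blocking it and no conditioned non-collider, so it is open.
Try {P}:
  P1: blocked at chain node P ∈ conditioning set.
  P2: blocked at fork node P ∈ conditioning set.
  P3: blocked at fork node P ∈ conditioning set.
  P4: blocked at fork node P ∈ conditioning set.
{P} contains no descendant of E and blocks every backdoor path.
No other singleton works — e.g. {H} leaves P2 open — so {P} is the unique smallest valid adjustment set.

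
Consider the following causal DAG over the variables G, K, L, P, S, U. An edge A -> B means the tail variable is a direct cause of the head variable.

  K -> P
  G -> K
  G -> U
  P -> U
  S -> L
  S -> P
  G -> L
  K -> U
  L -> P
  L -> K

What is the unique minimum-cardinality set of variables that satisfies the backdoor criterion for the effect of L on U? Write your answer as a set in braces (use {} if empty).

{G, S}

Variables eligible for adjustment (non-descendants of L, excluding L and U): {G, S}.
Backdoor paths from L to U:
  P1: L <- G -> K -> P -> U
  P2: L <- G -> K -> U
  P3: L <- G -> U
  P4: L <- S -> P <- K <- G -> U
  P5: L <- S -> P <- K -> U
  P6: L <- S -> P -> U
The empty set is not sufficient: P1 (L <- G -> K -> P -> U) has no collider blocking it and no conditioned non-collider, so it is open.
Try {G, S}:
  P1: blocked at fork node G ∈ conditioning set.
  P2: blocked at fork node G ∈ conditioning set.
  P3: blocked at fork node G ∈ conditioning set.
  P4: blocked at fork node S ∈ conditioning set.
  P5: blocked at fork node S ∈ conditioning set.
  P6: blocked at fork node S ∈ conditioning set.
{G, S} contains no descendant of L and blocks every backdoor path.
Every element of {G, S} is needed (dropping G leaves P1 open; dropping S leaves P6 open), so no proper subset is valid.
Among all size-2 subsets of the eligible variables, only {G, S} blocks every backdoor path, so it is the unique smallest valid adjustment set.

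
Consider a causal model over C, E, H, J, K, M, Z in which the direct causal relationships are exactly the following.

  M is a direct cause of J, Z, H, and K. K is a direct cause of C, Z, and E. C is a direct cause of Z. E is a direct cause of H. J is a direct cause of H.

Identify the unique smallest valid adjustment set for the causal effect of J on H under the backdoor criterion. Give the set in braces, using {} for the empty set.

Variables eligible for adjustment (non-descendants of J, excluding J and H): {C, E, K, M, Z}.
Backdoor paths from J to H:
  P1: J <- M -> K -> E -> H
  P2: J <- M -> Z <- K -> E -> H
  P3: J <- M -> Z <- C <- K -> E -> H
  P4: J <- M -> H
The empty set is not sufficient: P1 (J <- M -> K -> E -> H) has no collider blocking it and no conditioned non-collider, so it is open.
Try {M}:
  P1: blocked at fork node M ∈ conditioning set.
  P2: blocked at fork node M ∈ conditioning set.
  P3: blocked at fork node M ∈ conditioning set.
  P4: blocked at fork node M ∈ conditioning set.
{M} contains no descendant of J and blocks every backdoor path.
No other singleton works — e.g. {K} leaves P4 open — so {M} is the unique smallest valid adjustment set.

{M}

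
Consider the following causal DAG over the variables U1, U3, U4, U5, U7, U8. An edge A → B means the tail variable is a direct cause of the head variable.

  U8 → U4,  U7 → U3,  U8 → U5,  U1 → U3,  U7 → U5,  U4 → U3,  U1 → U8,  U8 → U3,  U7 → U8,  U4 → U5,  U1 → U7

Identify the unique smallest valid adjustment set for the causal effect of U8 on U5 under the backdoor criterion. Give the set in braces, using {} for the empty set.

Variables eligible for adjustment (non-descendants of U8, excluding U8 and U5): {U1, U7}.
Backdoor paths from U8 to U5:
  P1: U8 <- U1 -> U7 -> U5
  P2: U8 <- U1 -> U7 -> U3 <- U4 -> U5
  P3: U8 <- U1 -> U3 <- U7 -> U5
  P4: U8 <- U1 -> U3 <- U4 -> U5
  P5: U8 <- U7 <- U1 -> U3 <- U4 -> U5
  P6: U8 <- U7 -> U5
  P7: U8 <- U7 -> U3 <- U4 -> U5
The empty set is not sufficient: P1 (U8 <- U1 -> U7 -> U5) has no collider blocking it and no conditioned non-collider, so it is open.
Try {U7}:
  P1: blocked at chain node U7 ∈ conditioning set.
  P2: blocked at chain node U7 ∈ conditioning set.
  P3: blocked at collider U3 (neither it nor any descendant is in the conditioning set).
  P4: blocked at collider U3 (neither it nor any descendant is in the conditioning set).
  P5: blocked at chain node U7 ∈ conditioning set.
  P6: blocked at fork node U7 ∈ conditioning set.
  P7: blocked at fork node U7 ∈ conditioning set.
{U7} contains no descendant of U8 and blocks every backdoor path.
No other singleton works — e.g. {U1} leaves P6 open — so {U7} is the unique smallest valid adjustment set.

{U7}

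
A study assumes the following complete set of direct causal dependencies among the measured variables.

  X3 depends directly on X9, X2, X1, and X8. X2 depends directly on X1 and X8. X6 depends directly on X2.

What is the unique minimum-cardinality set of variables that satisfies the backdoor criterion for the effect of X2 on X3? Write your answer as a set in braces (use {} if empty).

{X1, X8}

Variables eligible for adjustment (non-descendants of X2, excluding X2 and X3): {X1, X8, X9}.
Backdoor paths from X2 to X3:
  P1: X2 <- X1 -> X3
  P2: X2 <- X8 -> X3
The empty set is not sufficient: P1 (X2 <- X1 -> X3) has no collider blocking it and no conditioned non-collider, so it is open.
Try {X1, X8}:
  P1: blocked at fork node X1 ∈ conditioning set.
  P2: blocked at fork node X8 ∈ conditioning set.
{X1, X8} contains no descendant of X2 and blocks every backdoor path.
Every element of {X1, X8} is needed (dropping X1 leaves P1 open; dropping X8 leaves P2 open), so no proper subset is valid.
Among all size-2 subsets of the eligible variables, only {X1, X8} blocks every backdoor path, so it is the unique smallest valid adjustment set.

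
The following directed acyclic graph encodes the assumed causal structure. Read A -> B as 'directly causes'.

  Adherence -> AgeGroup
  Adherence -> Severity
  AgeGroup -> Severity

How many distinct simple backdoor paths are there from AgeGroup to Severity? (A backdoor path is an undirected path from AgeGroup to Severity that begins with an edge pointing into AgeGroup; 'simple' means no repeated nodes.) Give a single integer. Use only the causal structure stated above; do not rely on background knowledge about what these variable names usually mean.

1

A backdoor path from AgeGroup to Severity is any simple undirected path whose first edge points into AgeGroup (i.e. leaves AgeGroup via a parent).
Parents of AgeGroup: {Adherence}.
Enumerating:
  P1: AgeGroup <- Adherence -> Severity
That exhausts the simple backdoor paths. Count: 1.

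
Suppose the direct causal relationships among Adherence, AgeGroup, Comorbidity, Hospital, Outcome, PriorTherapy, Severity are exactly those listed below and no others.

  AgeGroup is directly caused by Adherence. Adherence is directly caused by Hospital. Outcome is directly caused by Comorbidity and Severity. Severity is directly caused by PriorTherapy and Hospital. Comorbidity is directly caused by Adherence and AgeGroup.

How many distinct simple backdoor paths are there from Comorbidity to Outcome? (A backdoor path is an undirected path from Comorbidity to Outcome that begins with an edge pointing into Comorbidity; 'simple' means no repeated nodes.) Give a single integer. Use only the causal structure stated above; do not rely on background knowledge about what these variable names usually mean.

A backdoor path from Comorbidity to Outcome is any simple undirected path whose first edge points into Comorbidity (i.e. leaves Comorbidity via a parent).
Parents of Comorbidity: {Adherence, AgeGroup}.
Enumerating:
  P1: Comorbidity <- Adherence <- Hospital -> Severity -> Outcome
  P2: Comorbidity <- AgeGroup <- Adherence <- Hospital -> Severity -> Outcome
That exhausts the simple backdoor paths. Count: 2.

2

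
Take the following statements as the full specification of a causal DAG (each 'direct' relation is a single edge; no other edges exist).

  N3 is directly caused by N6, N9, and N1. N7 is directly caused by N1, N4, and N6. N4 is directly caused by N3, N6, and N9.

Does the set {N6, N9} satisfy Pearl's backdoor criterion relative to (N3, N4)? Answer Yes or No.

Backdoor paths from N3 to N4 (paths whose first edge points into N3):
  P1: N3 <- N6 -> N4
  P2: N3 <- N6 -> N7 <- N4
  P3: N3 <- N1 -> N7 <- N6 -> N4
  P4: N3 <- N1 -> N7 <- N4
  P5: N3 <- N9 -> N4
Condition 1 (no descendant of N3 in the set): holds — descendants of N3 are {N4, N7}; none are in {N6, N9}.
Condition 2 (every backdoor path blocked by {N6, N9}):
  P1: blocked at fork node N6 ∈ conditioning set.
  P2: blocked at fork node N6 ∈ conditioning set.
  P3: blocked at collider N7 (neither it nor any descendant is in the conditioning set).
  P4: blocked at collider N7 (neither it nor any descendant is in the conditioning set).
  P5: blocked at fork node N9 ∈ conditioning set.
{N6, N9} satisfies the backdoor criterion.

Yes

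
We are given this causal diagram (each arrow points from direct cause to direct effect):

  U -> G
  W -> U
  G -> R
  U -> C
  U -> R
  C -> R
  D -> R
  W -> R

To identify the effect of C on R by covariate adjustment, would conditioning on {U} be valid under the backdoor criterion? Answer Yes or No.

Backdoor paths from C to R (paths whose first edge points into C):
  P1: C <- U <- W -> R
  P2: C <- U -> G -> R
  P3: C <- U -> R
Condition 1 (no descendant of C in the set): holds — descendants of C are {R}; none are in {U}.
Condition 2 (every backdoor path blocked by {U}):
  P1: blocked at chain node U ∈ conditioning set.
  P2: blocked at fork node U ∈ conditioning set.
  P3: blocked at fork node U ∈ conditioning set.
{U} satisfies the backdoor criterion.

Yes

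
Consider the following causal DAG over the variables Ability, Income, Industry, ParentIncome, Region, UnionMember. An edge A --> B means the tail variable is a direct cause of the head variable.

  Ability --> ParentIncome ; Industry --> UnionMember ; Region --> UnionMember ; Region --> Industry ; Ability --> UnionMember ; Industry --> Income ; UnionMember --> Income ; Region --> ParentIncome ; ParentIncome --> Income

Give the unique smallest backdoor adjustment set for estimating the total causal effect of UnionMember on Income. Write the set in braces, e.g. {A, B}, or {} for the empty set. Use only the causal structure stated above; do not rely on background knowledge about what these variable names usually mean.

Variables eligible for adjustment (non-descendants of UnionMember, excluding UnionMember and Income): {Ability, Industry, ParentIncome, Region}.
Backdoor paths from UnionMember to Income:
  P1: UnionMember <- Region -> Industry -> Income
  P2: UnionMember <- Region -> ParentIncome -> Income
  P3: UnionMember <- Industry <- Region -> ParentIncome -> Income
  P4: UnionMember <- Industry -> Income
  P5: UnionMember <- Ability -> ParentIncome <- Region -> Industry -> Income
  P6: UnionMember <- Ability -> ParentIncome -> Income
The empty set is not sufficient: P1 (UnionMember <- Region -> Industry -> Income) has no collider blocking it and no conditioned non-collider, so it is open.
Try {Industry, ParentIncome}:
  P1: blocked at chain node Industry ∈ conditioning set.
  P2: blocked at chain node ParentIncome ∈ conditioning set.
  P3: blocked at chain node Industry ∈ conditioning set.
  P4: blocked at fork node Industry ∈ conditioning set.
  P5: blocked at chain node Industry ∈ conditioning set.
  P6: blocked at chain node ParentIncome ∈ conditioning set.
{Industry, ParentIncome} contains no descendant of UnionMember and blocks every backdoor path.
Every element of {Industry, ParentIncome} is needed (dropping Industry leaves P1 open; dropping ParentIncome leaves P2 open), so no proper subset is valid.
Among all size-2 subsets of the eligible variables, only {Industry, ParentIncome} blocks every backdoor path, so it is the unique smallest valid adjustment set.

{Industry, ParentIncome}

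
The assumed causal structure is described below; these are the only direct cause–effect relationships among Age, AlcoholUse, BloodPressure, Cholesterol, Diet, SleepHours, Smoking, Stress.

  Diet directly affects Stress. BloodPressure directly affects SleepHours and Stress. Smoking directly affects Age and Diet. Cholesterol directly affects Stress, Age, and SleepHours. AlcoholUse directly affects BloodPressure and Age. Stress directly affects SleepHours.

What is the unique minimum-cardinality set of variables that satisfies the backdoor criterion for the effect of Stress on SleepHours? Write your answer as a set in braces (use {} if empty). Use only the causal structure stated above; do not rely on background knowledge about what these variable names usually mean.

Variables eligible for adjustment (non-descendants of Stress, excluding Stress and SleepHours): {Age, AlcoholUse, BloodPressure, Cholesterol, Diet, Smoking}.
Backdoor paths from Stress to SleepHours:
  P1: Stress <- Cholesterol -> Age <- AlcoholUse -> BloodPressure -> SleepHours
  P2: Stress <- Cholesterol -> SleepHours
  P3: Stress <- Diet <- Smoking -> Age <- AlcoholUse -> BloodPressure -> SleepHours
  P4: Stress <- Diet <- Smoking -> Age <- Cholesterol -> SleepHours
  P5: Stress <- BloodPressure <- AlcoholUse -> Age <- Cholesterol -> SleepHours
  P6: Stress <- BloodPressure -> SleepHours
The empty set is not sufficient: P2 (Stress <- Cholesterol -> SleepHours) has no collider blocking it and no conditioned non-collider, so it is open.
Try {BloodPressure, Cholesterol}:
  P1: blocked at fork node Cholesterol ∈ conditioning set.
  P2: blocked at fork node Cholesterol ∈ conditioning set.
  P3: blocked at collider Age (neither it nor any descendant is in the conditioning set).
  P4: blocked at collider Age (neither it nor any descendant is in the conditioning set).
  P5: blocked at chain node BloodPressure ∈ conditioning set.
  P6: blocked at fork node BloodPressure ∈ conditioning set.
{BloodPressure, Cholesterol} contains no descendant of Stress and blocks every backdoor path.
Every element of {BloodPressure, Cholesterol} is needed (dropping BloodPressure leaves P6 open; dropping Cholesterol leaves P2 open), so no proper subset is valid.
Among all size-2 subsets of the eligible variables, only {BloodPressure, Cholesterol} blocks every backdoor path, so it is the unique smallest valid adjustment set.

{BloodPressure, Cholesterol}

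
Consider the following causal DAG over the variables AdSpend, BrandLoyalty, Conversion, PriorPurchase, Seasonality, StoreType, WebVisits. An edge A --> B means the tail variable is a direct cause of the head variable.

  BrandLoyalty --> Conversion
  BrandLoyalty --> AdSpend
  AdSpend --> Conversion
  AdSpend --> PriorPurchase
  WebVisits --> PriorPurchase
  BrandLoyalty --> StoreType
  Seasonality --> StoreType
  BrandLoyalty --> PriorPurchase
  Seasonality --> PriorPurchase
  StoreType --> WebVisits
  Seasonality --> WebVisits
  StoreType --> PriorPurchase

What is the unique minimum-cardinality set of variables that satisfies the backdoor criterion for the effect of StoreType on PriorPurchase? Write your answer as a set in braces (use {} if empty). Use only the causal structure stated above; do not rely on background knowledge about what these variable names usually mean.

{BrandLoyalty, Seasonality}

Variables eligible for adjustment (non-descendants of StoreType, excluding StoreType and PriorPurchase): {AdSpend, BrandLoyalty, Conversion, Seasonality}.
Backdoor paths from StoreType to PriorPurchase:
  P1: StoreType <- BrandLoyalty -> AdSpend -> PriorPurchase
  P2: StoreType <- BrandLoyalty -> Conversion <- AdSpend -> PriorPurchase
  P3: StoreType <- BrandLoyalty -> PriorPurchase
  P4: StoreType <- Seasonality -> WebVisits -> PriorPurchase
  P5: StoreType <- Seasonality -> PriorPurchase
The empty set is not sufficient: P1 (StoreType <- BrandLoyalty -> AdSpend -> PriorPurchase) has no collider blocking it and no conditioned non-collider, so it is open.
Try {BrandLoyalty, Seasonality}:
  P1: blocked at fork node BrandLoyalty ∈ conditioning set.
  P2: blocked at fork node BrandLoyalty ∈ conditioning set.
  P3: blocked at fork node BrandLoyalty ∈ conditioning set.
  P4: blocked at fork node Seasonality ∈ conditioning set.
  P5: blocked at fork node Seasonality ∈ conditioning set.
{BrandLoyalty, Seasonality} contains no descendant of StoreType and blocks every backdoor path.
Every element of {BrandLoyalty, Seasonality} is needed (dropping BrandLoyalty leaves P1 open; dropping Seasonality leaves P4 open), so no proper subset is valid.
Among all size-2 subsets of the eligible variables, only {BrandLoyalty, Seasonality} blocks every backdoor path, so it is the unique smallest valid adjustment set.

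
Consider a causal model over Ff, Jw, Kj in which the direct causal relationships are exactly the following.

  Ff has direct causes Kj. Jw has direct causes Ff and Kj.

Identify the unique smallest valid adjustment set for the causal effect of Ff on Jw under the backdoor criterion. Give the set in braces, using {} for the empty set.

Variables eligible for adjustment (non-descendants of Ff, excluding Ff and Jw): {Kj}.
Backdoor paths from Ff to Jw:
  P1: Ff <- Kj -> Jw
The empty set is not sufficient: P1 (Ff <- Kj -> Jw) has no collider blocking it and no conditioned non-collider, so it is open.
Try {Kj}:
  P1: blocked at fork node Kj ∈ conditioning set.
{Kj} contains no descendant of Ff and blocks every backdoor path.
{Kj} is the unique smallest valid adjustment set.

{Kj}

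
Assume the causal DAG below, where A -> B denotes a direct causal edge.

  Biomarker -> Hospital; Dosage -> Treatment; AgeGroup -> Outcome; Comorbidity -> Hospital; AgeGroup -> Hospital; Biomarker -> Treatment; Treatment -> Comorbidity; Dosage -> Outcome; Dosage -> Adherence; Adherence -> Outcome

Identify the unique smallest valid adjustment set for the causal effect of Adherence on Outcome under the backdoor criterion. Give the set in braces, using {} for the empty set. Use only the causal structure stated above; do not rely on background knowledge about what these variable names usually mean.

Variables eligible for adjustment (non-descendants of Adherence, excluding Adherence and Outcome): {AgeGroup, Biomarker, Comorbidity, Dosage, Hospital, Treatment}.
Backdoor paths from Adherence to Outcome:
  P1: Adherence <- Dosage -> Treatment <- Biomarker -> Hospital <- AgeGroup -> Outcome
  P2: Adherence <- Dosage -> Treatment -> Comorbidity -> Hospital <- AgeGroup -> Outcome
  P3: Adherence <- Dosage -> Outcome
The empty set is not sufficient: P3 (Adherence <- Dosage -> Outcome) has no collider blocking it and no conditioned non-collider, so it is open.
Try {Dosage}:
  P1: blocked at fork node Dosage ∈ conditioning set.
  P2: blocked at fork node Dosage ∈ conditioning set.
  P3: blocked at fork node Dosage ∈ conditioning set.
{Dosage} contains no descendant of Adherence and blocks every backdoor path.
No other singleton works — e.g. {Biomarker} leaves P3 open — so {Dosage} is the unique smallest valid adjustment set.

{Dosage}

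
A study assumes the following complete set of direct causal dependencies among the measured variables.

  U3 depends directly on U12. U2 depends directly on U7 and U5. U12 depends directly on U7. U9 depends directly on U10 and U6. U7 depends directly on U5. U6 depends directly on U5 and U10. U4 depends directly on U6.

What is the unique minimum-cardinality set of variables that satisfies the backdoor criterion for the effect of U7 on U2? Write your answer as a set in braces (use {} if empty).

{U5}

Variables eligible for adjustment (non-descendants of U7, excluding U7 and U2): {U10, U4, U5, U6, U9}.
Backdoor paths from U7 to U2:
  P1: U7 <- U5 -> U2
The empty set is not sufficient: P1 (U7 <- U5 -> U2) has no collider blocking it and no conditioned non-collider, so it is open.
Try {U5}:
  P1: blocked at fork node U5 ∈ conditioning set.
{U5} contains no descendant of U7 and blocks every backdoor path.
No other singleton works — e.g. {U10} leaves P1 open — so {U5} is the unique smallest valid adjustment set.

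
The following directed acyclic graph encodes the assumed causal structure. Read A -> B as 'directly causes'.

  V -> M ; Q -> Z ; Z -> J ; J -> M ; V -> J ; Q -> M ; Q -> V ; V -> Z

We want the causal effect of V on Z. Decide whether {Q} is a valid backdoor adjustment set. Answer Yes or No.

Yes

Backdoor paths from V to Z (paths whose first edge points into V):
  P1: V <- Q -> Z
  P2: V <- Q -> M <- J <- Z
Condition 1 (no descendant of V in the set): holds — descendants of V are {J, M, Z}; none are in {Q}.
Condition 2 (every backdoor path blocked by {Q}):
  P1: blocked at fork node Q ∈ conditioning set.
  P2: blocked at fork node Q ∈ conditioning set.
{Q} satisfies the backdoor criterion.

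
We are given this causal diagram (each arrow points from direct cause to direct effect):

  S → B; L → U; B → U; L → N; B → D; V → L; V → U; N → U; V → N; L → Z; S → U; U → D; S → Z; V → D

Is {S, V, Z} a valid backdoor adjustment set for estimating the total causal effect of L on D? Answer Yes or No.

Backdoor paths from L to D (paths whose first edge points into L):
  P1: L <- V -> N -> U <- S -> B -> D
  P2: L <- V -> N -> U <- B -> D
  P3: L <- V -> N -> U -> D
  P4: L <- V -> U <- S -> B -> D
  P5: L <- V -> U <- B -> D
  P6: L <- V -> U -> D
  P7: L <- V -> D
Condition 1 (no descendant of L in the set): FAILS — Z is a descendant of L.
Condition 2 (every backdoor path blocked by {S, V, Z}):
  P1: blocked at fork node V ∈ conditioning set.
  P2: blocked at fork node V ∈ conditioning set.
  P3: blocked at fork node V ∈ conditioning set.
  P4: blocked at fork node V ∈ conditioning set.
  P5: blocked at fork node V ∈ conditioning set.
  P6: blocked at fork node V ∈ conditioning set.
  P7: blocked at fork node V ∈ conditioning set.
{S, V, Z} does not satisfy the backdoor criterion.

No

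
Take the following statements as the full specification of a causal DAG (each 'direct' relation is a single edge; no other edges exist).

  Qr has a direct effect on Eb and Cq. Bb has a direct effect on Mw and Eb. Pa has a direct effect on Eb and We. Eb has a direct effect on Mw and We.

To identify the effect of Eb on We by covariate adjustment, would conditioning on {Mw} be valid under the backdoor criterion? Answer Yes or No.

No

Backdoor paths from Eb to We (paths whose first edge points into Eb):
  P1: Eb <- Pa -> We
Condition 1 (no descendant of Eb in the set): FAILS — Mw is a descendant of Eb.
Condition 2 (every backdoor path blocked by {Mw}):
  P1: open — no interior node is in the conditioning set.
{Mw} does not satisfy the backdoor criterion.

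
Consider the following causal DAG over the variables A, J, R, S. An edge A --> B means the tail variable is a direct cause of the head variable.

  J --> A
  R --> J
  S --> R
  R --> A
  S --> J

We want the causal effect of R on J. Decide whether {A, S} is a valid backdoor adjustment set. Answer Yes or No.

Backdoor paths from R to J (paths whose first edge points into R):
  P1: R <- S -> J
Condition 1 (no descendant of R in the set): FAILS — A is a descendant of R.
Condition 2 (every backdoor path blocked by {A, S}):
  P1: blocked at fork node S ∈ conditioning set.
{A, S} does not satisfy the backdoor criterion.

No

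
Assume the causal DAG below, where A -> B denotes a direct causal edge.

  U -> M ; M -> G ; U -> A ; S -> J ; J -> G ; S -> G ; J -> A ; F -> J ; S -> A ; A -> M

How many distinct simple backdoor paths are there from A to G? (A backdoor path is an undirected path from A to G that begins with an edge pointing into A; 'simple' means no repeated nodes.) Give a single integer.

A backdoor path from A to G is any simple undirected path whose first edge points into A (i.e. leaves A via a parent).
Parents of A: {J, S, U}.
Enumerating:
  P1: A <- U -> M -> G
  P2: A <- S -> J -> G
  P3: A <- S -> G
  P4: A <- J <- S -> G
  P5: A <- J -> G
That exhausts the simple backdoor paths. Count: 5.

5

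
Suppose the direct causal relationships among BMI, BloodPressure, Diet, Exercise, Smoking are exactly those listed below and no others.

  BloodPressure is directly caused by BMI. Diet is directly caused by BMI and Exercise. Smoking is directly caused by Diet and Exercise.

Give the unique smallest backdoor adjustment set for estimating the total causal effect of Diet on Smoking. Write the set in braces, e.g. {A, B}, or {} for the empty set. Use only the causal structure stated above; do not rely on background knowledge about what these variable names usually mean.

{Exercise}

Variables eligible for adjustment (non-descendants of Diet, excluding Diet and Smoking): {BMI, BloodPressure, Exercise}.
Backdoor paths from Diet to Smoking:
  P1: Diet <- Exercise -> Smoking
The empty set is not sufficient: P1 (Diet <- Exercise -> Smoking) has no collider blocking it and no conditioned non-collider, so it is open.
Try {Exercise}:
  P1: blocked at fork node Exercise ∈ conditioning set.
{Exercise} contains no descendant of Diet and blocks every backdoor path.
No other singleton works — e.g. {BMI} leaves P1 open — so {Exercise} is the unique smallest valid adjustment set.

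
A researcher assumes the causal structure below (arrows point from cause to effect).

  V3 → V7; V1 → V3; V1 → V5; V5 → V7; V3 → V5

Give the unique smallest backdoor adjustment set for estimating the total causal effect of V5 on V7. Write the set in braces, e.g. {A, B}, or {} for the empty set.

{V3}

Variables eligible for adjustment (non-descendants of V5, excluding V5 and V7): {V1, V3}.
Backdoor paths from V5 to V7:
  P1: V5 <- V1 -> V3 -> V7
  P2: V5 <- V3 -> V7
The empty set is not sufficient: P1 (V5 <- V1 -> V3 -> V7) has no collider blocking it and no conditioned non-collider, so it is open.
Try {V3}:
  P1: blocked at chain node V3 ∈ conditioning set.
  P2: blocked at fork node V3 ∈ conditioning set.
{V3} contains no descendant of V5 and blocks every backdoor path.
No other singleton works — e.g. {V1} leaves P2 open — so {V3} is the unique smallest valid adjustment set.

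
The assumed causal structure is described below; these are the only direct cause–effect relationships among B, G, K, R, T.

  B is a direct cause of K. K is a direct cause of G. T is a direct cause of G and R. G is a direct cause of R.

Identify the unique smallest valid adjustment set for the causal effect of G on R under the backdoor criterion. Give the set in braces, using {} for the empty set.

Variables eligible for adjustment (non-descendants of G, excluding G and R): {B, K, T}.
Backdoor paths from G to R:
  P1: G <- T -> R
The empty set is not sufficient: P1 (G <- T -> R) has no collider blocking it and no conditioned non-collider, so it is open.
Try {T}:
  P1: blocked at fork node T ∈ conditioning set.
{T} contains no descendant of G and blocks every backdoor path.
No other singleton works — e.g. {B} leaves P1 open — so {T} is the unique smallest valid adjustment set.

{T}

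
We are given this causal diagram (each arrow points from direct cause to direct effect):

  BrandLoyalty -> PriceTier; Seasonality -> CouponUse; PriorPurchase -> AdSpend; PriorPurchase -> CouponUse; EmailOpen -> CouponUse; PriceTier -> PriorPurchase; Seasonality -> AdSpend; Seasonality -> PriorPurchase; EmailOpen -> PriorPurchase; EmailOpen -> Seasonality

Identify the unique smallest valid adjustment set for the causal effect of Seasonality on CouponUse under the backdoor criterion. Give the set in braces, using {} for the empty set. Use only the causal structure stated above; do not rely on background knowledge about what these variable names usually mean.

Variables eligible for adjustment (non-descendants of Seasonality, excluding Seasonality and CouponUse): {BrandLoyalty, EmailOpen, PriceTier}.
Backdoor paths from Seasonality to CouponUse:
  P1: Seasonality <- EmailOpen -> PriorPurchase -> CouponUse
  P2: Seasonality <- EmailOpen -> CouponUse
The empty set is not sufficient: P1 (Seasonality <- EmailOpen -> PriorPurchase -> CouponUse) has no collider blocking it and no conditioned non-collider, so it is open.
Try {EmailOpen}:
  P1: blocked at fork node EmailOpen ∈ conditioning set.
  P2: blocked at fork node EmailOpen ∈ conditioning set.
{EmailOpen} contains no descendant of Seasonality and blocks every backdoor path.
No other singleton works — e.g. {BrandLoyalty} leaves P1 open — so {EmailOpen} is the unique smallest valid adjustment set.

{EmailOpen}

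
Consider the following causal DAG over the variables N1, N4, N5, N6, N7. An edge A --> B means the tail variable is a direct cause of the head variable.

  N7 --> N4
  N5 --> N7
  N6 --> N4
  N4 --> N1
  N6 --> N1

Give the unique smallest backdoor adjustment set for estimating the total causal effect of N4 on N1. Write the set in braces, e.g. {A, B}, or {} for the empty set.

Variables eligible for adjustment (non-descendants of N4, excluding N4 and N1): {N5, N6, N7}.
Backdoor paths from N4 to N1:
  P1: N4 <- N6 -> N1
The empty set is not sufficient: P1 (N4 <- N6 -> N1) has no collider blocking it and no conditioned non-collider, so it is open.
Try {N6}:
  P1: blocked at fork node N6 ∈ conditioning set.
{N6} contains no descendant of N4 and blocks every backdoor path.
No other singleton works — e.g. {N5} leaves P1 open — so {N6} is the unique smallest valid adjustment set.

{N6}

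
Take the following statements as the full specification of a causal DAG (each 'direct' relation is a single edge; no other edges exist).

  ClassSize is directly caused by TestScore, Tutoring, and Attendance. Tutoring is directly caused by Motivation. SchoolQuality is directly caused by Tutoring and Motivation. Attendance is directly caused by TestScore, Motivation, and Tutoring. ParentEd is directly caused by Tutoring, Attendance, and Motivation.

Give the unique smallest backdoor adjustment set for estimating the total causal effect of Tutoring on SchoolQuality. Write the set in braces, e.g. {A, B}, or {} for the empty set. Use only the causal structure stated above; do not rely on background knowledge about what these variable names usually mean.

{Motivation}

Variables eligible for adjustment (non-descendants of Tutoring, excluding Tutoring and SchoolQuality): {Motivation, TestScore}.
Backdoor paths from Tutoring to SchoolQuality:
  P1: Tutoring <- Motivation -> SchoolQuality
The empty set is not sufficient: P1 (Tutoring <- Motivation -> SchoolQuality) has no collider blocking it and no conditioned non-collider, so it is open.
Try {Motivation}:
  P1: blocked at fork node Motivation ∈ conditioning set.
{Motivation} contains no descendant of Tutoring and blocks every backdoor path.
No other singleton works — e.g. {TestScore} leaves P1 open — so {Motivation} is the unique smallest valid adjustment set.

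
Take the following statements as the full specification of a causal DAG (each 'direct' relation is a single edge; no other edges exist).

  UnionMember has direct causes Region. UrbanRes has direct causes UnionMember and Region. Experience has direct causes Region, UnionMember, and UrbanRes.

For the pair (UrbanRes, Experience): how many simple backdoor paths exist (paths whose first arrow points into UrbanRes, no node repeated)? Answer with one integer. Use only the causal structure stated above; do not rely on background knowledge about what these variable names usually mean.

A backdoor path from UrbanRes to Experience is any simple undirected path whose first edge points into UrbanRes (i.e. leaves UrbanRes via a parent).
Parents of UrbanRes: {Region, UnionMember}.
Enumerating:
  P1: UrbanRes <- Region -> UnionMember -> Experience
  P2: UrbanRes <- Region -> Experience
  P3: UrbanRes <- UnionMember <- Region -> Experience
  P4: UrbanRes <- UnionMember -> Experience
That exhausts the simple backdoor paths. Count: 4.

4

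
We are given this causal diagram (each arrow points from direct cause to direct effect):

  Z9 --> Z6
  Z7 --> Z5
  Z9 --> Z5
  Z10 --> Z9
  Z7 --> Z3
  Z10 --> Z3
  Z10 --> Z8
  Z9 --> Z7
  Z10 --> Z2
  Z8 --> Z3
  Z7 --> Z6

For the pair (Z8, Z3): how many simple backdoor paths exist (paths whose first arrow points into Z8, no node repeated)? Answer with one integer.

A backdoor path from Z8 to Z3 is any simple undirected path whose first edge points into Z8 (i.e. leaves Z8 via a parent).
Parents of Z8: {Z10}.
Enumerating:
  P1: Z8 <- Z10 -> Z9 -> Z7 -> Z3
  P2: Z8 <- Z10 -> Z9 -> Z5 <- Z7 -> Z3
  P3: Z8 <- Z10 -> Z9 -> Z6 <- Z7 -> Z3
  P4: Z8 <- Z10 -> Z3
That exhausts the simple backdoor paths. Count: 4.

4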